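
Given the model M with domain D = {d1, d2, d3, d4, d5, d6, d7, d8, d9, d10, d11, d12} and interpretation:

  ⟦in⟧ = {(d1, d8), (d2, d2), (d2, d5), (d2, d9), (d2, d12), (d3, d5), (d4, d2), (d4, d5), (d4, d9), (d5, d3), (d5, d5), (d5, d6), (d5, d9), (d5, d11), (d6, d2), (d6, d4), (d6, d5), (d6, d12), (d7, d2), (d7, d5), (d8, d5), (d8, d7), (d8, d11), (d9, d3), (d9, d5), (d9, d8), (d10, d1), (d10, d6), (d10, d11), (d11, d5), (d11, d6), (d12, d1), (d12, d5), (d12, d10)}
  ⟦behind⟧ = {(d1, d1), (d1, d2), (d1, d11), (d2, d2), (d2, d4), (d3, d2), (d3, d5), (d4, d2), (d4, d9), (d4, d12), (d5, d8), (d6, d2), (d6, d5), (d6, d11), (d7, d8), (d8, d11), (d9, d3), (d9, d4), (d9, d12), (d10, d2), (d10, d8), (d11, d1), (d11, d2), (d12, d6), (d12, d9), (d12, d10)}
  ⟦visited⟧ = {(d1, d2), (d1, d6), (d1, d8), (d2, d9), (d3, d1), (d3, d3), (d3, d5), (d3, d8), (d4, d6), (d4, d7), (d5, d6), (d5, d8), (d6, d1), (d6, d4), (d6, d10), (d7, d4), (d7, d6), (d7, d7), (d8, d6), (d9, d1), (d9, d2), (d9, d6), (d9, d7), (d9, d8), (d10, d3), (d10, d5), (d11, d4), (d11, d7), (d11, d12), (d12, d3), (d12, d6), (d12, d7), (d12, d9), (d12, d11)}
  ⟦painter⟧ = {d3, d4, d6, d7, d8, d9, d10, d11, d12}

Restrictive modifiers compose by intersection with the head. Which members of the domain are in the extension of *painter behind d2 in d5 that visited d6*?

⟦behind d2⟧ = {x : ⟨x, d2⟩ ∈ ⟦behind⟧} = {d1, d2, d3, d4, d6, d10, d11}
⟦in d5⟧ = {x : ⟨x, d5⟩ ∈ ⟦in⟧} = {d2, d3, d4, d5, d6, d7, d8, d9, d11, d12}
⟦that visited d6⟧ = {x : ⟨x, d6⟩ ∈ ⟦visited⟧} = {d1, d4, d5, d7, d8, d9, d12}
⟦painter⟧ = {d3, d4, d6, d7, d8, d9, d10, d11, d12}
… ∩ ⟦behind d2⟧ = {d3, d4, d6, d7, d8, d9, d10, d11, d12} ∩ {d1, d2, d3, d4, d6, d10, d11} = {d3, d4, d6, d10, d11}
… ∩ ⟦in d5⟧ = {d3, d4, d6, d10, d11} ∩ {d2, d3, d4, d5, d6, d7, d8, d9, d11, d12} = {d3, d4, d6, d11}
… ∩ ⟦that visited d6⟧ = {d3, d4, d6, d11} ∩ {d1, d4, d5, d7, d8, d9, d12} = {d4}
So ⟦painter behind d2 in d5 that visited d6⟧ = {d4}.

{d4}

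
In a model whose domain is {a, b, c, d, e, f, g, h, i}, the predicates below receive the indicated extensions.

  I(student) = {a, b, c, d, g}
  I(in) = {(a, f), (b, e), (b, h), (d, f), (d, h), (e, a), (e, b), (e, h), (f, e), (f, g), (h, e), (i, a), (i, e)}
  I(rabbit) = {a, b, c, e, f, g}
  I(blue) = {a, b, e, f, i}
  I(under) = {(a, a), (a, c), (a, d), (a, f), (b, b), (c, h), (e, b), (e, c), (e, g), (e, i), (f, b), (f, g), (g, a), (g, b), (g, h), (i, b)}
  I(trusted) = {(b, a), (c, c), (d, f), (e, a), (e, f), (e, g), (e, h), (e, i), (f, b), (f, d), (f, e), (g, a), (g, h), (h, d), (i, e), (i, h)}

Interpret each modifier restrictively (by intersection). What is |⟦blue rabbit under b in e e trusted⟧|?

⟦under b⟧ = {x : ⟨x, b⟩ ∈ ⟦under⟧} = {b, e, f, g, i}
⟦in e⟧ = {x : ⟨x, e⟩ ∈ ⟦in⟧} = {b, f, h, i}
⟦e trusted⟧ = {x : ⟨e, x⟩ ∈ ⟦trusted⟧} = {a, f, g, h, i}
⟦rabbit⟧ = {a, b, c, e, f, g}
… ∩ ⟦under b⟧ = {a, b, c, e, f, g} ∩ {b, e, f, g, i} = {b, e, f, g}
… ∩ ⟦in e⟧ = {b, e, f, g} ∩ {b, f, h, i} = {b, f}
… ∩ ⟦e trusted⟧ = {b, f} ∩ {a, f, g, h, i} = {f}
… ∩ ⟦blue⟧ = {f} ∩ {a, b, e, f, i} = {f}
⟦blue rabbit under b in e e trusted⟧ = {f}, so the cardinality is 1.

1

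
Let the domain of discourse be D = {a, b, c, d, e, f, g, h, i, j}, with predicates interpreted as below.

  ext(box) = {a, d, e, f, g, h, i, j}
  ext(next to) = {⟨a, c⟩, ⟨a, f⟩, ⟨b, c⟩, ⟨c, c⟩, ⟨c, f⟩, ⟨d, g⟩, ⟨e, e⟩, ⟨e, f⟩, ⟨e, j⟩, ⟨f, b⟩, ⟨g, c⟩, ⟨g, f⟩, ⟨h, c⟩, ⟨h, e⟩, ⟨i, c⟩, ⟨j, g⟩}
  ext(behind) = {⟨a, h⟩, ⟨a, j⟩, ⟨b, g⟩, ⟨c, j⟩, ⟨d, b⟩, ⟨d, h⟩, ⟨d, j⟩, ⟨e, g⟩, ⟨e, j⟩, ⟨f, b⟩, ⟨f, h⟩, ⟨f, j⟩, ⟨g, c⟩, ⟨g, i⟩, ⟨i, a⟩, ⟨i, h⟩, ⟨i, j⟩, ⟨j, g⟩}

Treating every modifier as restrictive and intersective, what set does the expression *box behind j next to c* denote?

⟦behind j⟧ = {x : ⟨x, j⟩ ∈ ⟦behind⟧} = {a, c, d, e, f, i}
⟦next to c⟧ = {x : ⟨x, c⟩ ∈ ⟦next to⟧} = {a, b, c, g, h, i}
⟦box⟧ = {a, d, e, f, g, h, i, j}
… ∩ ⟦behind j⟧ = {a, d, e, f, g, h, i, j} ∩ {a, c, d, e, f, i} = {a, d, e, f, i}
… ∩ ⟦next to c⟧ = {a, d, e, f, i} ∩ {a, b, c, g, h, i} = {a, i}
So ⟦box behind j next to c⟧ = {a, i}.

{a, i}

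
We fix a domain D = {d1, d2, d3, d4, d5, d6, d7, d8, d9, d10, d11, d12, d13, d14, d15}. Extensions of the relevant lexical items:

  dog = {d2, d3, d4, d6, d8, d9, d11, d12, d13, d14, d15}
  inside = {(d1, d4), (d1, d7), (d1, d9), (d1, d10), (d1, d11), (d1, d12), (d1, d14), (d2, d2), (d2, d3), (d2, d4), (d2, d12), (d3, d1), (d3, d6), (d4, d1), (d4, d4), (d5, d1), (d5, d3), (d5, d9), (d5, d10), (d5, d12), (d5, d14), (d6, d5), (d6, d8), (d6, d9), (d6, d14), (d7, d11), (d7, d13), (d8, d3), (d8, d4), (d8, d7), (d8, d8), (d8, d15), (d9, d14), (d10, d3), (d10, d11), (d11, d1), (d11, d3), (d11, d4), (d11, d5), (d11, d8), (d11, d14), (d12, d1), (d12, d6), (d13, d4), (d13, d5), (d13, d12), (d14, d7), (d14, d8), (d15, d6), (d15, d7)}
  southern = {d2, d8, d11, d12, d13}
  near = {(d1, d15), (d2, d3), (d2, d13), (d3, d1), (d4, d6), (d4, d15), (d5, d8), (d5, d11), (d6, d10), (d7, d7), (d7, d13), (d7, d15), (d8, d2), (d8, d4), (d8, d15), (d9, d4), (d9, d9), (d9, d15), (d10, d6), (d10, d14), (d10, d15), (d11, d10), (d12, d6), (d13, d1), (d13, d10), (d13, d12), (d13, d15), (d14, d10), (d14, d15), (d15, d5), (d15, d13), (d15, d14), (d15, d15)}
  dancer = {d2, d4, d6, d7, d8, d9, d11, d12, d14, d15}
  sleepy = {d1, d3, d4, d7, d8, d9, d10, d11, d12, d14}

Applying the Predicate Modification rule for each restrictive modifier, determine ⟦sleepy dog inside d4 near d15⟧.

⟦inside d4⟧ = {x : ⟨x, d4⟩ ∈ ⟦inside⟧} = {d1, d2, d4, d8, d11, d13}
⟦near d15⟧ = {x : ⟨x, d15⟩ ∈ ⟦near⟧} = {d1, d4, d7, d8, d9, d10, d13, d14, d15}
⟦dog⟧ = {d2, d3, d4, d6, d8, d9, d11, d12, d13, d14, d15}
… ∩ ⟦inside d4⟧ = {d2, d3, d4, d6, d8, d9, d11, d12, d13, d14, d15} ∩ {d1, d2, d4, d8, d11, d13} = {d2, d4, d8, d11, d13}
… ∩ ⟦near d15⟧ = {d2, d4, d8, d11, d13} ∩ {d1, d4, d7, d8, d9, d10, d13, d14, d15} = {d4, d8, d13}
… ∩ ⟦sleepy⟧ = {d4, d8, d13} ∩ {d1, d3, d4, d7, d8, d9, d10, d11, d12, d14} = {d4, d8}
So ⟦sleepy dog inside d4 near d15⟧ = {d4, d8}.

{d4, d8}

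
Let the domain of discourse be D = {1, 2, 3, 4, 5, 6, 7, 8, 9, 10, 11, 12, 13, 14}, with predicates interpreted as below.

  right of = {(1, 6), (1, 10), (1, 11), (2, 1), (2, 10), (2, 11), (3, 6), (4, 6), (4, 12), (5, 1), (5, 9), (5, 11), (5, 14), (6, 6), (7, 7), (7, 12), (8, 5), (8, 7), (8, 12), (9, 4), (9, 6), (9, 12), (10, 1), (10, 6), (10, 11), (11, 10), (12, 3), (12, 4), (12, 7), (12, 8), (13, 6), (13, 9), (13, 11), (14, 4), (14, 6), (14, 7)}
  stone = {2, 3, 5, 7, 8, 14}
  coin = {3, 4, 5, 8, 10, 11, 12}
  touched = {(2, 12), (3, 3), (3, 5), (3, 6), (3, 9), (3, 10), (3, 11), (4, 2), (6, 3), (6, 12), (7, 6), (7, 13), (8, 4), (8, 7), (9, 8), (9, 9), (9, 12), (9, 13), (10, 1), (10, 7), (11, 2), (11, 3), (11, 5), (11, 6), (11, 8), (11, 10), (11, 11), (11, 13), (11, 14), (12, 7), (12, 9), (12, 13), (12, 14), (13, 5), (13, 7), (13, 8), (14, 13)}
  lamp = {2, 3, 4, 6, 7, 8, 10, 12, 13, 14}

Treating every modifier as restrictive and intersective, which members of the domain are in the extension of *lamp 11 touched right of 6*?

{3, 6, 10, 13, 14}

⟦11 touched⟧ = {x : ⟨11, x⟩ ∈ ⟦touched⟧} = {2, 3, 5, 6, 8, 10, 11, 13, 14}
⟦right of 6⟧ = {x : ⟨x, 6⟩ ∈ ⟦right of⟧} = {1, 3, 4, 6, 9, 10, 13, 14}
⟦lamp⟧ = {2, 3, 4, 6, 7, 8, 10, 12, 13, 14}
… ∩ ⟦11 touched⟧ = {2, 3, 4, 6, 7, 8, 10, 12, 13, 14} ∩ {2, 3, 5, 6, 8, 10, 11, 13, 14} = {2, 3, 6, 8, 10, 13, 14}
… ∩ ⟦right of 6⟧ = {2, 3, 6, 8, 10, 13, 14} ∩ {1, 3, 4, 6, 9, 10, 13, 14} = {3, 6, 10, 13, 14}
So ⟦lamp 11 touched right of 6⟧ = {3, 6, 10, 13, 14}.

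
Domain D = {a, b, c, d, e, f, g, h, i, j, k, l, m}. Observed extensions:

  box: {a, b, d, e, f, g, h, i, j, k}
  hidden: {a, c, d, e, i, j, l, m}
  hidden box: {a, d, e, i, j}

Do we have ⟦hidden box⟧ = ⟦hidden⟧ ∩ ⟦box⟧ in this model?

yes

⟦hidden⟧ ∩ ⟦box⟧ = {a, c, d, e, i, j, l, m} ∩ {a, b, d, e, f, g, h, i, j, k} = {a, d, e, i, j}
Observed ⟦hidden box⟧ = {a, d, e, i, j}.
These coincide, so the modifier is intersective here.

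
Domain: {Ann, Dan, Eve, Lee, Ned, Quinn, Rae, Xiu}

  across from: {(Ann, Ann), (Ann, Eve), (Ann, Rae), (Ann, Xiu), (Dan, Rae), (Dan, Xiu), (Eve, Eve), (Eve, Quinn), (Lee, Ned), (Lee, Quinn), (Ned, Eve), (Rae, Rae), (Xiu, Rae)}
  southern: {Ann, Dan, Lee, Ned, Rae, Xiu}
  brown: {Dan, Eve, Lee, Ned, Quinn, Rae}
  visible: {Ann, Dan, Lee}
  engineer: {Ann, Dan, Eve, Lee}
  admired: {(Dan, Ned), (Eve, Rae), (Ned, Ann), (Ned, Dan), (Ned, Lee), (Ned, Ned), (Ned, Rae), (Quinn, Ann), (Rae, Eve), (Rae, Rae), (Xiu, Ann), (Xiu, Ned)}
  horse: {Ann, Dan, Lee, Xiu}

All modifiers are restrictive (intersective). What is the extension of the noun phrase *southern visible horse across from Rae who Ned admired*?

{Ann, Dan}

⟦across from Rae⟧ = {x : ⟨x, Rae⟩ ∈ ⟦across from⟧} = {Ann, Dan, Rae, Xiu}
⟦who Ned admired⟧ = {x : ⟨Ned, x⟩ ∈ ⟦admired⟧} = {Ann, Dan, Lee, Ned, Rae}
⟦horse⟧ = {Ann, Dan, Lee, Xiu}
… ∩ ⟦across from Rae⟧ = {Ann, Dan, Lee, Xiu} ∩ {Ann, Dan, Rae, Xiu} = {Ann, Dan, Xiu}
… ∩ ⟦who Ned admired⟧ = {Ann, Dan, Xiu} ∩ {Ann, Dan, Lee, Ned, Rae} = {Ann, Dan}
… ∩ ⟦southern⟧ = {Ann, Dan} ∩ {Ann, Dan, Lee, Ned, Rae, Xiu} = {Ann, Dan}
… ∩ ⟦visible⟧ = {Ann, Dan} ∩ {Ann, Dan, Lee} = {Ann, Dan}
So ⟦southern visible horse across from Rae who Ned admired⟧ = {Ann, Dan}.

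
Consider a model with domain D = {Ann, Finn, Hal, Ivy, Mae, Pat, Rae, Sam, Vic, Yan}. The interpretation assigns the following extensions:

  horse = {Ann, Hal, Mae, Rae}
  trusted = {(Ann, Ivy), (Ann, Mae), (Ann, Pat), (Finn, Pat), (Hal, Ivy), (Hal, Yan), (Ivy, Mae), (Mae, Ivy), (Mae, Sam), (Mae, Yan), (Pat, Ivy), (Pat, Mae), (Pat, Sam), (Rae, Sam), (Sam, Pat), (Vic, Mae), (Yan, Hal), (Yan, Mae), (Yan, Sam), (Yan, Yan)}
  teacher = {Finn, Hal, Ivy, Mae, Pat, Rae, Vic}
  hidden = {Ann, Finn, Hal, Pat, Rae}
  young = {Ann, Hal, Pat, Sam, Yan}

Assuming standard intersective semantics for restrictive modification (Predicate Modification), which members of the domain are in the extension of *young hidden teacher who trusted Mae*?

⟦who trusted Mae⟧ = {x : ⟨x, Mae⟩ ∈ ⟦trusted⟧} = {Ann, Ivy, Pat, Vic, Yan}
⟦teacher⟧ = {Finn, Hal, Ivy, Mae, Pat, Rae, Vic}
… ∩ ⟦who trusted Mae⟧ = {Finn, Hal, Ivy, Mae, Pat, Rae, Vic} ∩ {Ann, Ivy, Pat, Vic, Yan} = {Ivy, Pat, Vic}
… ∩ ⟦young⟧ = {Ivy, Pat, Vic} ∩ {Ann, Hal, Pat, Sam, Yan} = {Pat}
… ∩ ⟦hidden⟧ = {Pat} ∩ {Ann, Finn, Hal, Pat, Rae} = {Pat}
So ⟦young hidden teacher who trusted Mae⟧ = {Pat}.

{Pat}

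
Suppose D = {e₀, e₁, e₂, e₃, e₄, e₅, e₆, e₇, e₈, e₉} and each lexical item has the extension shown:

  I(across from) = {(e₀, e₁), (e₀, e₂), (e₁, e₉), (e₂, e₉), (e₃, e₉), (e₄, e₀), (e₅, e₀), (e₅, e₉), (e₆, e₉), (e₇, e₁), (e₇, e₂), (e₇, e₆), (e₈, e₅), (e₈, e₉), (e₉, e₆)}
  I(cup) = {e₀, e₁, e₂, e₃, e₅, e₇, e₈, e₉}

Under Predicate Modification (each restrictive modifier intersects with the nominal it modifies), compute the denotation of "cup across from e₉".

⟦across from e₉⟧ = {x : ⟨x, e₉⟩ ∈ ⟦across from⟧} = {e₁, e₂, e₃, e₅, e₆, e₈}
⟦cup⟧ = {e₀, e₁, e₂, e₃, e₅, e₇, e₈, e₉}
… ∩ ⟦across from e₉⟧ = {e₀, e₁, e₂, e₃, e₅, e₇, e₈, e₉} ∩ {e₁, e₂, e₃, e₅, e₆, e₈} = {e₁, e₂, e₃, e₅, e₈}
So ⟦cup across from e₉⟧ = {e₁, e₂, e₃, e₅, e₈}.

{e₁, e₂, e₃, e₅, e₈}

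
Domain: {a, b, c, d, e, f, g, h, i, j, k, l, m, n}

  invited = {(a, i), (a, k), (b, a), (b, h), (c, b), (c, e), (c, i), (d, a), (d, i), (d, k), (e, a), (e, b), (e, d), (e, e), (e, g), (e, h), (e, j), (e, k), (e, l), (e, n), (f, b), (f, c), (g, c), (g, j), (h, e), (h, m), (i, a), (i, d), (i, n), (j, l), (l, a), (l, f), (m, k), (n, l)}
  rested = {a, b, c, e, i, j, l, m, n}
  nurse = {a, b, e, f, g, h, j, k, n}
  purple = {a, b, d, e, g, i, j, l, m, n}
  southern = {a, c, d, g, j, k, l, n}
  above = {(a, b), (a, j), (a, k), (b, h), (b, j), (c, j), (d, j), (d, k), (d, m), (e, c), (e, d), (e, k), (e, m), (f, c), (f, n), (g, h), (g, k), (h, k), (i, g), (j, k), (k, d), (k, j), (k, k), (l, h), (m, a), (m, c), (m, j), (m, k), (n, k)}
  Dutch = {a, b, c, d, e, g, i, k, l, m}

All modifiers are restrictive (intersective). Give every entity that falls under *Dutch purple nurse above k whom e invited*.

⟦above k⟧ = {x : ⟨x, k⟩ ∈ ⟦above⟧} = {a, d, e, g, h, j, k, m, n}
⟦whom e invited⟧ = {x : ⟨e, x⟩ ∈ ⟦invited⟧} = {a, b, d, e, g, h, j, k, l, n}
⟦nurse⟧ = {a, b, e, f, g, h, j, k, n}
… ∩ ⟦above k⟧ = {a, b, e, f, g, h, j, k, n} ∩ {a, d, e, g, h, j, k, m, n} = {a, e, g, h, j, k, n}
… ∩ ⟦whom e invited⟧ = {a, e, g, h, j, k, n} ∩ {a, b, d, e, g, h, j, k, l, n} = {a, e, g, h, j, k, n}
… ∩ ⟦Dutch⟧ = {a, e, g, h, j, k, n} ∩ {a, b, c, d, e, g, i, k, l, m} = {a, e, g, k}
… ∩ ⟦purple⟧ = {a, e, g, k} ∩ {a, b, d, e, g, i, j, l, m, n} = {a, e, g}
So ⟦Dutch purple nurse above k whom e invited⟧ = {a, e, g}.

{a, e, g}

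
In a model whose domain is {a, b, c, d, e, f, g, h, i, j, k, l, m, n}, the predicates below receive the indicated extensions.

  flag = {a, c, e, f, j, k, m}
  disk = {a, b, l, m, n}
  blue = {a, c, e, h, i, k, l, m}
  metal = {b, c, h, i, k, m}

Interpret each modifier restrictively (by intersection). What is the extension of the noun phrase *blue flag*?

{a, c, e, k, m}

⟦flag⟧ = {a, c, e, f, j, k, m}
… ∩ ⟦blue⟧ = {a, c, e, f, j, k, m} ∩ {a, c, e, h, i, k, l, m} = {a, c, e, k, m}
So ⟦blue flag⟧ = {a, c, e, k, m}.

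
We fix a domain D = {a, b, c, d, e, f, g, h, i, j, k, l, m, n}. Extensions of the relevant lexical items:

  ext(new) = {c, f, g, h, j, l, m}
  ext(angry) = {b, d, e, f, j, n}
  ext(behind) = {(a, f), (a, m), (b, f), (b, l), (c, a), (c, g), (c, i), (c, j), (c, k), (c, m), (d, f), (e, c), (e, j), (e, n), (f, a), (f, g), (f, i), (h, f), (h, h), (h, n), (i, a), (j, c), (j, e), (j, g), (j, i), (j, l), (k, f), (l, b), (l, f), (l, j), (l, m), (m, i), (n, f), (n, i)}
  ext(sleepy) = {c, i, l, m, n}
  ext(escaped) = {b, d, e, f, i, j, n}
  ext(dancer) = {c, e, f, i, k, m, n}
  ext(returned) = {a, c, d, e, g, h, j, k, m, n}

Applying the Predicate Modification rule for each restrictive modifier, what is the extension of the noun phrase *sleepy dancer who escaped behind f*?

⟦who escaped⟧ = ⟦escaped⟧ = {b, d, e, f, i, j, n}
⟦behind f⟧ = {x : ⟨x, f⟩ ∈ ⟦behind⟧} = {a, b, d, h, k, l, n}
⟦dancer⟧ = {c, e, f, i, k, m, n}
… ∩ ⟦who escaped⟧ = {c, e, f, i, k, m, n} ∩ {b, d, e, f, i, j, n} = {e, f, i, n}
… ∩ ⟦behind f⟧ = {e, f, i, n} ∩ {a, b, d, h, k, l, n} = {n}
… ∩ ⟦sleepy⟧ = {n} ∩ {c, i, l, m, n} = {n}
So ⟦sleepy dancer who escaped behind f⟧ = {n}.

{n}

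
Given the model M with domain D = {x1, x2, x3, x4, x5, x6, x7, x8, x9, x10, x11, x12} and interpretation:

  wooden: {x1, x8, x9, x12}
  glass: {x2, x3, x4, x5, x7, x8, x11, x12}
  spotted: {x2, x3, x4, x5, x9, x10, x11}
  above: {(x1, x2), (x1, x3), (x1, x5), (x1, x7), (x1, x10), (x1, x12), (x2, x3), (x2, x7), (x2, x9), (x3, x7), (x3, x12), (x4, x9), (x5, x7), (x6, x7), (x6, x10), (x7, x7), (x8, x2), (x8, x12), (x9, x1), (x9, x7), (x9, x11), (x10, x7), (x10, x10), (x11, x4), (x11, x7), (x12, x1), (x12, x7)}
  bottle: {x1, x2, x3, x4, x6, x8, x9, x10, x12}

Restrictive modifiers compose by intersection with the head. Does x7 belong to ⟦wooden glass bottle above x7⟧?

no

⟦above x7⟧ = {x : ⟨x, x7⟩ ∈ ⟦above⟧} = {x1, x2, x3, x5, x6, x7, x9, x10, x11, x12}
⟦bottle⟧ = {x1, x2, x3, x4, x6, x8, x9, x10, x12}
… ∩ ⟦above x7⟧ = {x1, x2, x3, x4, x6, x8, x9, x10, x12} ∩ {x1, x2, x3, x5, x6, x7, x9, x10, x11, x12} = {x1, x2, x3, x6, x9, x10, x12}
… ∩ ⟦wooden⟧ = {x1, x2, x3, x6, x9, x10, x12} ∩ {x1, x8, x9, x12} = {x1, x9, x12}
… ∩ ⟦glass⟧ = {x1, x9, x12} ∩ {x2, x3, x4, x5, x7, x8, x11, x12} = {x12}
⟦wooden glass bottle above x7⟧ = {x12}; x7 ∉ this set.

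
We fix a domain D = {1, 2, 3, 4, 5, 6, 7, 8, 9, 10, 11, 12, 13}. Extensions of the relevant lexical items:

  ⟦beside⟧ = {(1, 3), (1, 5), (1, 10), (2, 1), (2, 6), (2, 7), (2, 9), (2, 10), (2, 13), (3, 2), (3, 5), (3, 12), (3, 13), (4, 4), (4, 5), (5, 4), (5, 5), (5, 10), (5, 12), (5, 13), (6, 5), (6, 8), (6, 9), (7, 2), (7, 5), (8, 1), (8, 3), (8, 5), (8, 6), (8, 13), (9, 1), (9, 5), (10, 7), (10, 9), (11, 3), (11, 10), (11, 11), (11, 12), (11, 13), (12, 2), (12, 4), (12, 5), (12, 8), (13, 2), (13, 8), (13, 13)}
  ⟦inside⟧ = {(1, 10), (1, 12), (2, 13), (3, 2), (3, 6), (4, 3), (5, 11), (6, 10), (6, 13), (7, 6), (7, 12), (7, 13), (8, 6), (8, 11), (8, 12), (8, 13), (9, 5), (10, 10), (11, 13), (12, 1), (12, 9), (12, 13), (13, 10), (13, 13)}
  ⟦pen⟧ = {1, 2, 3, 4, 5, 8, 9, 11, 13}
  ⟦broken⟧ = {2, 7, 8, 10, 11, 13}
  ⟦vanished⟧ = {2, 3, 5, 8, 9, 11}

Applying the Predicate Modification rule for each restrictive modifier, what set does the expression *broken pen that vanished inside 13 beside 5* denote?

{8}

⟦that vanished⟧ = ⟦vanished⟧ = {2, 3, 5, 8, 9, 11}
⟦inside 13⟧ = {x : ⟨x, 13⟩ ∈ ⟦inside⟧} = {2, 6, 7, 8, 11, 12, 13}
⟦beside 5⟧ = {x : ⟨x, 5⟩ ∈ ⟦beside⟧} = {1, 3, 4, 5, 6, 7, 8, 9, 12}
⟦pen⟧ = {1, 2, 3, 4, 5, 8, 9, 11, 13}
… ∩ ⟦that vanished⟧ = {1, 2, 3, 4, 5, 8, 9, 11, 13} ∩ {2, 3, 5, 8, 9, 11} = {2, 3, 5, 8, 9, 11}
… ∩ ⟦inside 13⟧ = {2, 3, 5, 8, 9, 11} ∩ {2, 6, 7, 8, 11, 12, 13} = {2, 8, 11}
… ∩ ⟦beside 5⟧ = {2, 8, 11} ∩ {1, 3, 4, 5, 6, 7, 8, 9, 12} = {8}
… ∩ ⟦broken⟧ = {8} ∩ {2, 7, 8, 10, 11, 13} = {8}
So ⟦broken pen that vanished inside 13 beside 5⟧ = {8}.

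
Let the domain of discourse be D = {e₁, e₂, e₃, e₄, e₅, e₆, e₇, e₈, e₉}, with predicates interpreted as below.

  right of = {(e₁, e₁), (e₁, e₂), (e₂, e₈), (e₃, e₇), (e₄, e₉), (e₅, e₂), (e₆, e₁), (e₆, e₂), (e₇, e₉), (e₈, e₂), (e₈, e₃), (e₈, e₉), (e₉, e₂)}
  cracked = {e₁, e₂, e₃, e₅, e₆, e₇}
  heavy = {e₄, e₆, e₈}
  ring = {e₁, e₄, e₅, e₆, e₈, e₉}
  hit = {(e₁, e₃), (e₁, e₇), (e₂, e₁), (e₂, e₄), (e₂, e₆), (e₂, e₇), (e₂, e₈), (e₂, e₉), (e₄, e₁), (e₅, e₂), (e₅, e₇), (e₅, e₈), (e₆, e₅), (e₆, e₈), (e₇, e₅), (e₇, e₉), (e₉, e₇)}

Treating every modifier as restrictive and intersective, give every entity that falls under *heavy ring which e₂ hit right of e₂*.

⟦which e₂ hit⟧ = {x : ⟨e₂, x⟩ ∈ ⟦hit⟧} = {e₁, e₄, e₆, e₇, e₈, e₉}
⟦right of e₂⟧ = {x : ⟨x, e₂⟩ ∈ ⟦right of⟧} = {e₁, e₅, e₆, e₈, e₉}
⟦ring⟧ = {e₁, e₄, e₅, e₆, e₈, e₉}
… ∩ ⟦which e₂ hit⟧ = {e₁, e₄, e₅, e₆, e₈, e₉} ∩ {e₁, e₄, e₆, e₇, e₈, e₉} = {e₁, e₄, e₆, e₈, e₉}
… ∩ ⟦right of e₂⟧ = {e₁, e₄, e₆, e₈, e₉} ∩ {e₁, e₅, e₆, e₈, e₉} = {e₁, e₆, e₈, e₉}
… ∩ ⟦heavy⟧ = {e₁, e₆, e₈, e₉} ∩ {e₄, e₆, e₈} = {e₆, e₈}
So ⟦heavy ring which e₂ hit right of e₂⟧ = {e₆, e₈}.

{e₆, e₈}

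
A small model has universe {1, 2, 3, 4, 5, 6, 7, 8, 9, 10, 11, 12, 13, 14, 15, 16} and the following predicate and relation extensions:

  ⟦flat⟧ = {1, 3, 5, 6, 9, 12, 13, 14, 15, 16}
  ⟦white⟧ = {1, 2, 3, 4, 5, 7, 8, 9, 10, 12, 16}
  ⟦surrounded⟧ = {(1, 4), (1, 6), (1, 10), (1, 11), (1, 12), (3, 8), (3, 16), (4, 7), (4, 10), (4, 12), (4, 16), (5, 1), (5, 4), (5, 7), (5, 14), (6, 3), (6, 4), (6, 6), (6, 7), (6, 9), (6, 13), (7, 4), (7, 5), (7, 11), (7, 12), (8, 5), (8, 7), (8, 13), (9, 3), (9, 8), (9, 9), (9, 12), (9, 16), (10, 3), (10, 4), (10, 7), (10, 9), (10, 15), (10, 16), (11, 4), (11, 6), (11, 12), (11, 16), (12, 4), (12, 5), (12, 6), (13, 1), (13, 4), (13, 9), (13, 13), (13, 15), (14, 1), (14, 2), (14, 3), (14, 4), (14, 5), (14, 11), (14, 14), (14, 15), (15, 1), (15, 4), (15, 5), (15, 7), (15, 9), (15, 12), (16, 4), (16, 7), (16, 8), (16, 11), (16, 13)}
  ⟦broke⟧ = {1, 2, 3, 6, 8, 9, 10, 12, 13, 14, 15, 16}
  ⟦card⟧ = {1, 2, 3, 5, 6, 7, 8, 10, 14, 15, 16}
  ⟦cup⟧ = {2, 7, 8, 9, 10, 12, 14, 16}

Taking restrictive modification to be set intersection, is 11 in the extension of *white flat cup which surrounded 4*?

⟦which surrounded 4⟧ = {x : ⟨x, 4⟩ ∈ ⟦surrounded⟧} = {1, 5, 6, 7, 10, 11, 12, 13, 14, 15, 16}
⟦cup⟧ = {2, 7, 8, 9, 10, 12, 14, 16}
… ∩ ⟦which surrounded 4⟧ = {2, 7, 8, 9, 10, 12, 14, 16} ∩ {1, 5, 6, 7, 10, 11, 12, 13, 14, 15, 16} = {7, 10, 12, 14, 16}
… ∩ ⟦white⟧ = {7, 10, 12, 14, 16} ∩ {1, 2, 3, 4, 5, 7, 8, 9, 10, 12, 16} = {7, 10, 12, 16}
… ∩ ⟦flat⟧ = {7, 10, 12, 16} ∩ {1, 3, 5, 6, 9, 12, 13, 14, 15, 16} = {12, 16}
⟦white flat cup which surrounded 4⟧ = {12, 16}; 11 ∉ this set.

no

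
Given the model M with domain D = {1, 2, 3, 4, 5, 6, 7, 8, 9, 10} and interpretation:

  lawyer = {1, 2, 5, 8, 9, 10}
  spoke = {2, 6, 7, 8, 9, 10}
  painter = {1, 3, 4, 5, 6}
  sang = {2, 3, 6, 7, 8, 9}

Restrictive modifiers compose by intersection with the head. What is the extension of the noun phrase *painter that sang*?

{3, 6}

⟦that sang⟧ = ⟦sang⟧ = {2, 3, 6, 7, 8, 9}
⟦painter⟧ = {1, 3, 4, 5, 6}
… ∩ ⟦that sang⟧ = {1, 3, 4, 5, 6} ∩ {2, 3, 6, 7, 8, 9} = {3, 6}
So ⟦painter that sang⟧ = {3, 6}.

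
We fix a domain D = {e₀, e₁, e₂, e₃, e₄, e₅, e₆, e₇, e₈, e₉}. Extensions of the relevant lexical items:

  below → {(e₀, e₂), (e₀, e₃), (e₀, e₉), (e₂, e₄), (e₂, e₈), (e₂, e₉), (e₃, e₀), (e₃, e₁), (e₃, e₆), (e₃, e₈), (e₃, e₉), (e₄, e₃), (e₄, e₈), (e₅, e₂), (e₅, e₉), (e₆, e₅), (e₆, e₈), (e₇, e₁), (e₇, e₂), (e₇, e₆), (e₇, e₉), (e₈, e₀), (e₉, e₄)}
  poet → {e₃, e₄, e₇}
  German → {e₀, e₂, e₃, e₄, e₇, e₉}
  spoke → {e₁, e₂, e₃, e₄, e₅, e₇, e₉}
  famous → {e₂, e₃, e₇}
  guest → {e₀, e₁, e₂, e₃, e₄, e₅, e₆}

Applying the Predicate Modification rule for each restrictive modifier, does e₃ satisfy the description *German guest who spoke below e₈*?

yes

⟦who spoke⟧ = ⟦spoke⟧ = {e₁, e₂, e₃, e₄, e₅, e₇, e₉}
⟦below e₈⟧ = {x : ⟨x, e₈⟩ ∈ ⟦below⟧} = {e₂, e₃, e₄, e₆}
⟦guest⟧ = {e₀, e₁, e₂, e₃, e₄, e₅, e₆}
… ∩ ⟦who spoke⟧ = {e₀, e₁, e₂, e₃, e₄, e₅, e₆} ∩ {e₁, e₂, e₃, e₄, e₅, e₇, e₉} = {e₁, e₂, e₃, e₄, e₅}
… ∩ ⟦below e₈⟧ = {e₁, e₂, e₃, e₄, e₅} ∩ {e₂, e₃, e₄, e₆} = {e₂, e₃, e₄}
… ∩ ⟦German⟧ = {e₂, e₃, e₄} ∩ {e₀, e₂, e₃, e₄, e₇, e₉} = {e₂, e₃, e₄}
⟦German guest who spoke below e₈⟧ = {e₂, e₃, e₄}; e₃ ∈ this set.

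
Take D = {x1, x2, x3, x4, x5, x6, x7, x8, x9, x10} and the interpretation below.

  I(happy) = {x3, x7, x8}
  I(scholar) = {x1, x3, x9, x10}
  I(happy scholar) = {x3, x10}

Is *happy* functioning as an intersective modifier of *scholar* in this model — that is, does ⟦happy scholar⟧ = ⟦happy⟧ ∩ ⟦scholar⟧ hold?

no

⟦happy⟧ ∩ ⟦scholar⟧ = {x3, x7, x8} ∩ {x1, x3, x9, x10} = {x3}
Observed ⟦happy scholar⟧ = {x3, x10}.
These differ, so the modifier is not intersective in this model.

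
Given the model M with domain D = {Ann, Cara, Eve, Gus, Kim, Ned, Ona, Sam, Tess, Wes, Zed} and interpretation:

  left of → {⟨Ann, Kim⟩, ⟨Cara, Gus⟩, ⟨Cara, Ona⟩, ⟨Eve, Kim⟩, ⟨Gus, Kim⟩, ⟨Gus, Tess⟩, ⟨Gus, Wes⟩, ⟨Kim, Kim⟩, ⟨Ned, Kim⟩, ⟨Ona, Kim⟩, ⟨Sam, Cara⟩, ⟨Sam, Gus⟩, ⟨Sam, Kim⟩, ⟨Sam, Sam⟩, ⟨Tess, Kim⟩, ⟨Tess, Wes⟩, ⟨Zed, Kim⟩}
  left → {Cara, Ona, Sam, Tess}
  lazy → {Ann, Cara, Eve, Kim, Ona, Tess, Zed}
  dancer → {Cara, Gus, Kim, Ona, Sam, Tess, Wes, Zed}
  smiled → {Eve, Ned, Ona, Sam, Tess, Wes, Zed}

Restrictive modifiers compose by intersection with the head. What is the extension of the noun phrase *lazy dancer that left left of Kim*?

{Ona, Tess}

⟦that left⟧ = ⟦left⟧ = {Cara, Ona, Sam, Tess}
⟦left of Kim⟧ = {x : ⟨x, Kim⟩ ∈ ⟦left of⟧} = {Ann, Eve, Gus, Kim, Ned, Ona, Sam, Tess, Zed}
⟦dancer⟧ = {Cara, Gus, Kim, Ona, Sam, Tess, Wes, Zed}
… ∩ ⟦that left⟧ = {Cara, Gus, Kim, Ona, Sam, Tess, Wes, Zed} ∩ {Cara, Ona, Sam, Tess} = {Cara, Ona, Sam, Tess}
… ∩ ⟦left of Kim⟧ = {Cara, Ona, Sam, Tess} ∩ {Ann, Eve, Gus, Kim, Ned, Ona, Sam, Tess, Zed} = {Ona, Sam, Tess}
… ∩ ⟦lazy⟧ = {Ona, Sam, Tess} ∩ {Ann, Cara, Eve, Kim, Ona, Tess, Zed} = {Ona, Tess}
So ⟦lazy dancer that left left of Kim⟧ = {Ona, Tess}.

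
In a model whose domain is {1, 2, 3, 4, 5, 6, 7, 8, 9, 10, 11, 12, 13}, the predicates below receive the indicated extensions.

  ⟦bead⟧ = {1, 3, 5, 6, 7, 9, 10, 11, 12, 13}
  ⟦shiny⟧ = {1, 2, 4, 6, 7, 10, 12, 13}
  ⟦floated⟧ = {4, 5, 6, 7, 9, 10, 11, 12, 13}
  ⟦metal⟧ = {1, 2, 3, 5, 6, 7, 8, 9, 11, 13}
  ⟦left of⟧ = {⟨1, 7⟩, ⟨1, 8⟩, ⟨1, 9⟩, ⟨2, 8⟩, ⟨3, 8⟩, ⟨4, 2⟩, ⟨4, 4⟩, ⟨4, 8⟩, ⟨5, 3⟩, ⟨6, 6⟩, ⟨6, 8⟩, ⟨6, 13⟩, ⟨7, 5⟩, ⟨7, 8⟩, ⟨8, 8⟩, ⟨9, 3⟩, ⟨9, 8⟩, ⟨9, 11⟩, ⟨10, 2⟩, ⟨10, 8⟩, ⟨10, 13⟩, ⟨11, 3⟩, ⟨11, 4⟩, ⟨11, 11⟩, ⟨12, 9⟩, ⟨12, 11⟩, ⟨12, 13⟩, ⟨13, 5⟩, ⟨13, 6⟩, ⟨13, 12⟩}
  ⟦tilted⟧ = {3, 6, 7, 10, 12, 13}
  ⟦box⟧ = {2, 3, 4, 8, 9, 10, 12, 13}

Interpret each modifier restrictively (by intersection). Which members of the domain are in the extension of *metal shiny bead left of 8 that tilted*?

{6, 7}

⟦left of 8⟧ = {x : ⟨x, 8⟩ ∈ ⟦left of⟧} = {1, 2, 3, 4, 6, 7, 8, 9, 10}
⟦that tilted⟧ = ⟦tilted⟧ = {3, 6, 7, 10, 12, 13}
⟦bead⟧ = {1, 3, 5, 6, 7, 9, 10, 11, 12, 13}
… ∩ ⟦left of 8⟧ = {1, 3, 5, 6, 7, 9, 10, 11, 12, 13} ∩ {1, 2, 3, 4, 6, 7, 8, 9, 10} = {1, 3, 6, 7, 9, 10}
… ∩ ⟦that tilted⟧ = {1, 3, 6, 7, 9, 10} ∩ {3, 6, 7, 10, 12, 13} = {3, 6, 7, 10}
… ∩ ⟦metal⟧ = {3, 6, 7, 10} ∩ {1, 2, 3, 5, 6, 7, 8, 9, 11, 13} = {3, 6, 7}
… ∩ ⟦shiny⟧ = {3, 6, 7} ∩ {1, 2, 4, 6, 7, 10, 12, 13} = {6, 7}
So ⟦metal shiny bead left of 8 that tilted⟧ = {6, 7}.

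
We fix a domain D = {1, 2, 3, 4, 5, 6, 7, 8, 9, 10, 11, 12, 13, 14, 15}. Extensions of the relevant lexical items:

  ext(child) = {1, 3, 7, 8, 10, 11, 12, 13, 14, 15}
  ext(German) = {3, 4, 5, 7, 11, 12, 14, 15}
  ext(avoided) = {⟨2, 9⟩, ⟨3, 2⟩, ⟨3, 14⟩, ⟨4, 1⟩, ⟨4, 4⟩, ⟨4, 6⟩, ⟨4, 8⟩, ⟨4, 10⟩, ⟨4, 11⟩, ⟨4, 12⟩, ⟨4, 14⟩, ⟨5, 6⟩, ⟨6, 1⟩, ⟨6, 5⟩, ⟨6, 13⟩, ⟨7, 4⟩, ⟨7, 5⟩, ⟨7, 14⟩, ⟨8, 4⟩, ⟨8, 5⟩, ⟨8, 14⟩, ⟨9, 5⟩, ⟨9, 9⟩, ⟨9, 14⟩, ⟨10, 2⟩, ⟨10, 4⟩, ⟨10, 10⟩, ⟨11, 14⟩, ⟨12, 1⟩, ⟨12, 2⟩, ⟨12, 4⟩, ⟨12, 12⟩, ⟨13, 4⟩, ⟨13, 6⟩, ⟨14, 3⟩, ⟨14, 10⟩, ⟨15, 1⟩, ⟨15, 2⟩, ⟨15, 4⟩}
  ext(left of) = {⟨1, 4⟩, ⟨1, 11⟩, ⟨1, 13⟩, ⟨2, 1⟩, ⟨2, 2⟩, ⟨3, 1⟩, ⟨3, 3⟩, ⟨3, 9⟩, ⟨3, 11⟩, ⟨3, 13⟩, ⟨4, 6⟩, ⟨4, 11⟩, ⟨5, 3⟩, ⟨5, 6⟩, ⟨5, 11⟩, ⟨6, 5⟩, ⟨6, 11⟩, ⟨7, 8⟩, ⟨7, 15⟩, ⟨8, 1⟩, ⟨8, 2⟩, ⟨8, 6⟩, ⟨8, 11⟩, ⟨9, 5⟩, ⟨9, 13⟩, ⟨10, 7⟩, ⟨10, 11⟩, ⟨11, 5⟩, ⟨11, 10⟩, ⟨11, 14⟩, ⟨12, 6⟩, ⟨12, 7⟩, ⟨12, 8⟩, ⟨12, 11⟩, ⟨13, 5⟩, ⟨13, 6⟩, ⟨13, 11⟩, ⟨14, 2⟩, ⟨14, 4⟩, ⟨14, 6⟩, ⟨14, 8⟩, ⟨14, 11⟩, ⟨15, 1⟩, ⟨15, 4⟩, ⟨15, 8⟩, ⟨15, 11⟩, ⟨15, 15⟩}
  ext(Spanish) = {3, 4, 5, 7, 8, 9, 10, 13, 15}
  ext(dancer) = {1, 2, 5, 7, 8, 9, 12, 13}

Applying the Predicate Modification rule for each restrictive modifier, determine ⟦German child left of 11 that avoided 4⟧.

{12, 15}

⟦left of 11⟧ = {x : ⟨x, 11⟩ ∈ ⟦left of⟧} = {1, 3, 4, 5, 6, 8, 10, 12, 13, 14, 15}
⟦that avoided 4⟧ = {x : ⟨x, 4⟩ ∈ ⟦avoided⟧} = {4, 7, 8, 10, 12, 13, 15}
⟦child⟧ = {1, 3, 7, 8, 10, 11, 12, 13, 14, 15}
… ∩ ⟦left of 11⟧ = {1, 3, 7, 8, 10, 11, 12, 13, 14, 15} ∩ {1, 3, 4, 5, 6, 8, 10, 12, 13, 14, 15} = {1, 3, 8, 10, 12, 13, 14, 15}
… ∩ ⟦that avoided 4⟧ = {1, 3, 8, 10, 12, 13, 14, 15} ∩ {4, 7, 8, 10, 12, 13, 15} = {8, 10, 12, 13, 15}
… ∩ ⟦German⟧ = {8, 10, 12, 13, 15} ∩ {3, 4, 5, 7, 11, 12, 14, 15} = {12, 15}
So ⟦German child left of 11 that avoided 4⟧ = {12, 15}.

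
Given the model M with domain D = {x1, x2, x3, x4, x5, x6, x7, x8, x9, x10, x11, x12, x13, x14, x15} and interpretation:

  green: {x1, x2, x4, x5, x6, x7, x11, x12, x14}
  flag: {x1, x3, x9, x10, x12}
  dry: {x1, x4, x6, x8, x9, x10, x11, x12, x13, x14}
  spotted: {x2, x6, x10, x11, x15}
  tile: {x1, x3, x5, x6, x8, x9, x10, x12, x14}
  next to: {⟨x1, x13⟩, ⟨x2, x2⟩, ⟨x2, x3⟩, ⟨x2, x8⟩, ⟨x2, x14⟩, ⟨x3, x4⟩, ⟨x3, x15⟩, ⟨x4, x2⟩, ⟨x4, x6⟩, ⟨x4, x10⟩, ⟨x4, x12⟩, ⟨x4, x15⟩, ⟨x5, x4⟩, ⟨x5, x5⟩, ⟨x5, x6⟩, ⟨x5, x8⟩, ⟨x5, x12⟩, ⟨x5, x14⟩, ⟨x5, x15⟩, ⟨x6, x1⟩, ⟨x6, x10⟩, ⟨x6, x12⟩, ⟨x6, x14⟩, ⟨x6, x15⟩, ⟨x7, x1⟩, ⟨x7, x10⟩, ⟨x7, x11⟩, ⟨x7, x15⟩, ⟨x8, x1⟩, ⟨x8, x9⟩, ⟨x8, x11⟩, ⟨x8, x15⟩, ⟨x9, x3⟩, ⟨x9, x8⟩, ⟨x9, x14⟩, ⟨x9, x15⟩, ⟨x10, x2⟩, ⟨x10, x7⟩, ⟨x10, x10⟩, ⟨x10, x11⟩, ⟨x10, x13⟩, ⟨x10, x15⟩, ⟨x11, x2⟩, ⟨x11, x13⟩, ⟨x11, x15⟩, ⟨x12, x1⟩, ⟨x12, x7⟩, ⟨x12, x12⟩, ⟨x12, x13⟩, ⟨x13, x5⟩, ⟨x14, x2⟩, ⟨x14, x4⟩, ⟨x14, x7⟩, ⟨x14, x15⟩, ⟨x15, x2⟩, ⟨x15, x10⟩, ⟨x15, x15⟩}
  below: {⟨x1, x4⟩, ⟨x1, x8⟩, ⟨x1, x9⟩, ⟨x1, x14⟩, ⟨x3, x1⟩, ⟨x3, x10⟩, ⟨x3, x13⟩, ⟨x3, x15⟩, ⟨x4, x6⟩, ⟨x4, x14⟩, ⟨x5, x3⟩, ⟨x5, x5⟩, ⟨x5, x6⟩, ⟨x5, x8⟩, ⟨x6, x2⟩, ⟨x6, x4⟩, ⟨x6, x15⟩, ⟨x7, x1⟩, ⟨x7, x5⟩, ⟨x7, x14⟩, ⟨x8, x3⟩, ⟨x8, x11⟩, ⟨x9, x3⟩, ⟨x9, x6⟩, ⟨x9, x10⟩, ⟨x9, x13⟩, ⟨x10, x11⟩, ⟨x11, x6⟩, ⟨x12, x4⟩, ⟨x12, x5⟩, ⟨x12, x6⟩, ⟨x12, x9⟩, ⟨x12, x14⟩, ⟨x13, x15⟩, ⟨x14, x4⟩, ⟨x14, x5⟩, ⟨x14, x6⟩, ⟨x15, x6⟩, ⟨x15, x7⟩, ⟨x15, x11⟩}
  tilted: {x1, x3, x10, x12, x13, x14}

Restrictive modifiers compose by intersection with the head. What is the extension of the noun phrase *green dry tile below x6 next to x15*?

{x14}

⟦below x6⟧ = {x : ⟨x, x6⟩ ∈ ⟦below⟧} = {x4, x5, x9, x11, x12, x14, x15}
⟦next to x15⟧ = {x : ⟨x, x15⟩ ∈ ⟦next to⟧} = {x3, x4, x5, x6, x7, x8, x9, x10, x11, x14, x15}
⟦tile⟧ = {x1, x3, x5, x6, x8, x9, x10, x12, x14}
… ∩ ⟦below x6⟧ = {x1, x3, x5, x6, x8, x9, x10, x12, x14} ∩ {x4, x5, x9, x11, x12, x14, x15} = {x5, x9, x12, x14}
… ∩ ⟦next to x15⟧ = {x5, x9, x12, x14} ∩ {x3, x4, x5, x6, x7, x8, x9, x10, x11, x14, x15} = {x5, x9, x14}
… ∩ ⟦green⟧ = {x5, x9, x14} ∩ {x1, x2, x4, x5, x6, x7, x11, x12, x14} = {x5, x14}
… ∩ ⟦dry⟧ = {x5, x14} ∩ {x1, x4, x6, x8, x9, x10, x11, x12, x13, x14} = {x14}
So ⟦green dry tile below x6 next to x15⟧ = {x14}.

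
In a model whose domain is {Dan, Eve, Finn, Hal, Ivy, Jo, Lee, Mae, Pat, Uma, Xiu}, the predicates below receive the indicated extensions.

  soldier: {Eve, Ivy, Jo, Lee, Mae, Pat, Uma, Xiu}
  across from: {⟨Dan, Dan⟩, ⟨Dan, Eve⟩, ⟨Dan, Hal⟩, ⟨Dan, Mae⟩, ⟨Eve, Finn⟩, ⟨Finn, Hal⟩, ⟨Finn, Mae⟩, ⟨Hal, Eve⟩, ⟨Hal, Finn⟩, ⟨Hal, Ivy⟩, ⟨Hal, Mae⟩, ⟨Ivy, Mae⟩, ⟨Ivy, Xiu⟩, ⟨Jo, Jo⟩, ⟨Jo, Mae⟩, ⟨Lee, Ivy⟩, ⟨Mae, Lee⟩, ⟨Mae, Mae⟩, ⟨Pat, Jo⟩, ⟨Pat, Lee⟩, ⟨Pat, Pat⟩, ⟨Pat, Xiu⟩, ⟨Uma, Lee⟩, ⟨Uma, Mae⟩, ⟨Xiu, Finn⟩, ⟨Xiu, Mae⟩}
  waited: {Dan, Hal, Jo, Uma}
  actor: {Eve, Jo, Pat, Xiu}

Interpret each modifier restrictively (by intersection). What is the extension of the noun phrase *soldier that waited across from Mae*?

{Jo, Uma}

⟦that waited⟧ = ⟦waited⟧ = {Dan, Hal, Jo, Uma}
⟦across from Mae⟧ = {x : ⟨x, Mae⟩ ∈ ⟦across from⟧} = {Dan, Finn, Hal, Ivy, Jo, Mae, Uma, Xiu}
⟦soldier⟧ = {Eve, Ivy, Jo, Lee, Mae, Pat, Uma, Xiu}
… ∩ ⟦that waited⟧ = {Eve, Ivy, Jo, Lee, Mae, Pat, Uma, Xiu} ∩ {Dan, Hal, Jo, Uma} = {Jo, Uma}
… ∩ ⟦across from Mae⟧ = {Jo, Uma} ∩ {Dan, Finn, Hal, Ivy, Jo, Mae, Uma, Xiu} = {Jo, Uma}
So ⟦soldier that waited across from Mae⟧ = {Jo, Uma}.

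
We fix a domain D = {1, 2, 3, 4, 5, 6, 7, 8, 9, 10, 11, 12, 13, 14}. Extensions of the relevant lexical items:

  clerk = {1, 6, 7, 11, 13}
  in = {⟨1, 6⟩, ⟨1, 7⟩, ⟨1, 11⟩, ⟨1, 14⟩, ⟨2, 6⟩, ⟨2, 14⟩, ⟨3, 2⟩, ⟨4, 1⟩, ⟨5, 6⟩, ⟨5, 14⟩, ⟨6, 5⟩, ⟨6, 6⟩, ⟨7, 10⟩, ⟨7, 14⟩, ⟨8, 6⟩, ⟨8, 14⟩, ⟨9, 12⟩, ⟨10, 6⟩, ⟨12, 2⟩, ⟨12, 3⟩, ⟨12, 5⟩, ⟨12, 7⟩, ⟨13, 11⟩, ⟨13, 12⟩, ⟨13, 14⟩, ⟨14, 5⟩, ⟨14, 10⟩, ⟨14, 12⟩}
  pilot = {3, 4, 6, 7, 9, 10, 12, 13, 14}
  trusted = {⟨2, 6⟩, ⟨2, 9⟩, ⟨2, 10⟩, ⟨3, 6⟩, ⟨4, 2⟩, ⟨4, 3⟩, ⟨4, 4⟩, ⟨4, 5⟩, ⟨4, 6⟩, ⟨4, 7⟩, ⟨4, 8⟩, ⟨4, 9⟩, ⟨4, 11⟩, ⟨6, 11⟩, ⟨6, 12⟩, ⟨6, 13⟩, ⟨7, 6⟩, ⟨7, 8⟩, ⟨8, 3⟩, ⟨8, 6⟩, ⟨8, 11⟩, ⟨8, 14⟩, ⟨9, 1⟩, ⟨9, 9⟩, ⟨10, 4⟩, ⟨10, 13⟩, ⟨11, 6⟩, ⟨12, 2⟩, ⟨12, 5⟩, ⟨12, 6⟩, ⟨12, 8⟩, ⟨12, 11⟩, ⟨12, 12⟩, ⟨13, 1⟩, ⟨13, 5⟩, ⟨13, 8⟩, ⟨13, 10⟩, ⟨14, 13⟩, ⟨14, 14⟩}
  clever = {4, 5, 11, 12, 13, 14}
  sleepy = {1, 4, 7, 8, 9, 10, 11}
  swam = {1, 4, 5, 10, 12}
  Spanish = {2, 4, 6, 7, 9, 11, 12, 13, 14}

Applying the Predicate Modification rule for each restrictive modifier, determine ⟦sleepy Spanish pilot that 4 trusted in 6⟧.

{}

⟦that 4 trusted⟧ = {x : ⟨4, x⟩ ∈ ⟦trusted⟧} = {2, 3, 4, 5, 6, 7, 8, 9, 11}
⟦in 6⟧ = {x : ⟨x, 6⟩ ∈ ⟦in⟧} = {1, 2, 5, 6, 8, 10}
⟦pilot⟧ = {3, 4, 6, 7, 9, 10, 12, 13, 14}
… ∩ ⟦that 4 trusted⟧ = {3, 4, 6, 7, 9, 10, 12, 13, 14} ∩ {2, 3, 4, 5, 6, 7, 8, 9, 11} = {3, 4, 6, 7, 9}
… ∩ ⟦in 6⟧ = {3, 4, 6, 7, 9} ∩ {1, 2, 5, 6, 8, 10} = {6}
… ∩ ⟦sleepy⟧ = {6} ∩ {1, 4, 7, 8, 9, 10, 11} = ∅
… ∩ ⟦Spanish⟧ = ∅ ∩ {2, 4, 6, 7, 9, 11, 12, 13, 14} = ∅
So ⟦sleepy Spanish pilot that 4 trusted in 6⟧ = {}.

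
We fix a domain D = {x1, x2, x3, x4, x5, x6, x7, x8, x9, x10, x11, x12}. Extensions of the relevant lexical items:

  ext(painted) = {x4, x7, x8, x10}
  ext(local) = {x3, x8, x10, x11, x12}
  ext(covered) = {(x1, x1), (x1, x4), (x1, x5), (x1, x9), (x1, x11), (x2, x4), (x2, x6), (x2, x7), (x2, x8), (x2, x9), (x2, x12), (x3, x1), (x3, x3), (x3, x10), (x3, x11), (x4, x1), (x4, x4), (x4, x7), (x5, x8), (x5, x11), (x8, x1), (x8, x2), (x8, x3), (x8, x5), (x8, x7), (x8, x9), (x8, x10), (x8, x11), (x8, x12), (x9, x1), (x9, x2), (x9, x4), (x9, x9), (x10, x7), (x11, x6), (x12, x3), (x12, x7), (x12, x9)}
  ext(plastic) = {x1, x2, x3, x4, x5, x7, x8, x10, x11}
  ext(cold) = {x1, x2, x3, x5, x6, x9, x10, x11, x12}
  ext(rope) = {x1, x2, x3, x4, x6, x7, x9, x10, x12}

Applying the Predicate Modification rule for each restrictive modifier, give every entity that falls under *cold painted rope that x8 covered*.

{x10}

⟦that x8 covered⟧ = {x : ⟨x8, x⟩ ∈ ⟦covered⟧} = {x1, x2, x3, x5, x7, x9, x10, x11, x12}
⟦rope⟧ = {x1, x2, x3, x4, x6, x7, x9, x10, x12}
… ∩ ⟦that x8 covered⟧ = {x1, x2, x3, x4, x6, x7, x9, x10, x12} ∩ {x1, x2, x3, x5, x7, x9, x10, x11, x12} = {x1, x2, x3, x7, x9, x10, x12}
… ∩ ⟦cold⟧ = {x1, x2, x3, x7, x9, x10, x12} ∩ {x1, x2, x3, x5, x6, x9, x10, x11, x12} = {x1, x2, x3, x9, x10, x12}
… ∩ ⟦painted⟧ = {x1, x2, x3, x9, x10, x12} ∩ {x4, x7, x8, x10} = {x10}
So ⟦cold painted rope that x8 covered⟧ = {x10}.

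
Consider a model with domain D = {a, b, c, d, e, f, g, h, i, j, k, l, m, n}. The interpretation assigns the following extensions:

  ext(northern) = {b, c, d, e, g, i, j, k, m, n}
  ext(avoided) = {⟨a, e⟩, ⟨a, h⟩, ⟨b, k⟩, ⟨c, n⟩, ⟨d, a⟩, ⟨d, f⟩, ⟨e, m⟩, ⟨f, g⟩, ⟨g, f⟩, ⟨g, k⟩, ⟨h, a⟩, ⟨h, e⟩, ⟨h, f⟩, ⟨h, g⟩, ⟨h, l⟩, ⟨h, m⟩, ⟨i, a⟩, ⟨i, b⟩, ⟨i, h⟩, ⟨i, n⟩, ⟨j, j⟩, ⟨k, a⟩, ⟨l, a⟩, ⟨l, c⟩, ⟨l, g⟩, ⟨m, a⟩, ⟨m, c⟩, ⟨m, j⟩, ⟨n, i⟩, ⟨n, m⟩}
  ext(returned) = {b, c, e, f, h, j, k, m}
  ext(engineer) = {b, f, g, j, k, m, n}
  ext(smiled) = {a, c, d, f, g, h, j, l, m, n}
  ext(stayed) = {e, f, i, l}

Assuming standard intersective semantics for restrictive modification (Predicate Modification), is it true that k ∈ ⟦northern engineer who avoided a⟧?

⟦who avoided a⟧ = {x : ⟨x, a⟩ ∈ ⟦avoided⟧} = {d, h, i, k, l, m}
⟦engineer⟧ = {b, f, g, j, k, m, n}
… ∩ ⟦who avoided a⟧ = {b, f, g, j, k, m, n} ∩ {d, h, i, k, l, m} = {k, m}
… ∩ ⟦northern⟧ = {k, m} ∩ {b, c, d, e, g, i, j, k, m, n} = {k, m}
⟦northern engineer who avoided a⟧ = {k, m}; k ∈ this set.

yes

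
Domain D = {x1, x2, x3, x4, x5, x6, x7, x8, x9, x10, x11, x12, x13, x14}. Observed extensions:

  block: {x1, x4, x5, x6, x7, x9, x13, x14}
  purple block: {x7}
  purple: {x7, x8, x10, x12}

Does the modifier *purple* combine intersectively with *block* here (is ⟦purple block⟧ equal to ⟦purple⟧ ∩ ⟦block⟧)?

yes

⟦purple⟧ ∩ ⟦block⟧ = {x7, x8, x10, x12} ∩ {x1, x4, x5, x6, x7, x9, x13, x14} = {x7}
Observed ⟦purple block⟧ = {x7}.
These coincide, so the modifier is intersective here.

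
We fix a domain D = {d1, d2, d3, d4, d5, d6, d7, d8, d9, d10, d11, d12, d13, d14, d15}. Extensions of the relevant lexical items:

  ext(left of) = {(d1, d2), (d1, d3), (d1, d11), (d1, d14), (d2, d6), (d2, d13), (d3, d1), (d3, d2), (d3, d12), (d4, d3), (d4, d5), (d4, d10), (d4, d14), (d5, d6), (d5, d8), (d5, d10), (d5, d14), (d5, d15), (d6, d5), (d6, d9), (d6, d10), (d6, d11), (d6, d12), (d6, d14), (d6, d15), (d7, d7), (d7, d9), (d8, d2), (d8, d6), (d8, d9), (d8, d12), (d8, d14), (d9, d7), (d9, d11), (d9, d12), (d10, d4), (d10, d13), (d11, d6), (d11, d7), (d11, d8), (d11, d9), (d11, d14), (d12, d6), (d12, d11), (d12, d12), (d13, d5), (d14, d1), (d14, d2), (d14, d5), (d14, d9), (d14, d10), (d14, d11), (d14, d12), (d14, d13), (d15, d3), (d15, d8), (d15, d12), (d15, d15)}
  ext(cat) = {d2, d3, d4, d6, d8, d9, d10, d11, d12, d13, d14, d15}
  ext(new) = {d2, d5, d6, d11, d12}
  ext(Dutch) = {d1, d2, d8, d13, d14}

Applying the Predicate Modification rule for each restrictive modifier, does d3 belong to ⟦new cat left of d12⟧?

no

⟦left of d12⟧ = {x : ⟨x, d12⟩ ∈ ⟦left of⟧} = {d3, d6, d8, d9, d12, d14, d15}
⟦cat⟧ = {d2, d3, d4, d6, d8, d9, d10, d11, d12, d13, d14, d15}
… ∩ ⟦left of d12⟧ = {d2, d3, d4, d6, d8, d9, d10, d11, d12, d13, d14, d15} ∩ {d3, d6, d8, d9, d12, d14, d15} = {d3, d6, d8, d9, d12, d14, d15}
… ∩ ⟦new⟧ = {d3, d6, d8, d9, d12, d14, d15} ∩ {d2, d5, d6, d11, d12} = {d6, d12}
⟦new cat left of d12⟧ = {d6, d12}; d3 ∉ this set.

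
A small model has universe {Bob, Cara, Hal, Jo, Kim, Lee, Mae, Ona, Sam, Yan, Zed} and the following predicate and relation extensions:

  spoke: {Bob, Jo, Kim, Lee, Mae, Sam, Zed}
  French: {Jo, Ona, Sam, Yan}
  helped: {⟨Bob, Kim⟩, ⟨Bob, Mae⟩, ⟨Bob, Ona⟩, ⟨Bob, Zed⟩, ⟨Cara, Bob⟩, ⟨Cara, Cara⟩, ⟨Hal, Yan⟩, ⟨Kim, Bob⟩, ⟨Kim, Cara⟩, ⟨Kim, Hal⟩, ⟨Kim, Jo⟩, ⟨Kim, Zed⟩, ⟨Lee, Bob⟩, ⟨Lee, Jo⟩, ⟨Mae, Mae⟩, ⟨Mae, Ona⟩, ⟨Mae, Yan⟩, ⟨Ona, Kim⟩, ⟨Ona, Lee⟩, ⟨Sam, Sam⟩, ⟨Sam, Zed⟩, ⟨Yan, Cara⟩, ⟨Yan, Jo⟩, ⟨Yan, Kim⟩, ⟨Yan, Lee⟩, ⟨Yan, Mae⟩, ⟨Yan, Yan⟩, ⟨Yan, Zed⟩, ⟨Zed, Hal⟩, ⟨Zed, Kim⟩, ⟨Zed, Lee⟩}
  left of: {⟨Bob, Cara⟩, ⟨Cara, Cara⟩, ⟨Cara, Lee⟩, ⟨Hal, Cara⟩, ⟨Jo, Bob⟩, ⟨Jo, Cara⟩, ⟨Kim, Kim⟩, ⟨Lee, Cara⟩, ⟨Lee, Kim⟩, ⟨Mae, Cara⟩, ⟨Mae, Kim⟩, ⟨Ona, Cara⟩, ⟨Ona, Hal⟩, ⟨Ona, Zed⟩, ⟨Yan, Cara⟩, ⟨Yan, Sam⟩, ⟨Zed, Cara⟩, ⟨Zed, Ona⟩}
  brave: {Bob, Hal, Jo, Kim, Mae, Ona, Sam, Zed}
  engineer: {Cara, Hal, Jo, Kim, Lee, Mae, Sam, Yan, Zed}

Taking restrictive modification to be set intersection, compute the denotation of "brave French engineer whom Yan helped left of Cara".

⟦whom Yan helped⟧ = {x : ⟨Yan, x⟩ ∈ ⟦helped⟧} = {Cara, Jo, Kim, Lee, Mae, Yan, Zed}
⟦left of Cara⟧ = {x : ⟨x, Cara⟩ ∈ ⟦left of⟧} = {Bob, Cara, Hal, Jo, Lee, Mae, Ona, Yan, Zed}
⟦engineer⟧ = {Cara, Hal, Jo, Kim, Lee, Mae, Sam, Yan, Zed}
… ∩ ⟦whom Yan helped⟧ = {Cara, Hal, Jo, Kim, Lee, Mae, Sam, Yan, Zed} ∩ {Cara, Jo, Kim, Lee, Mae, Yan, Zed} = {Cara, Jo, Kim, Lee, Mae, Yan, Zed}
… ∩ ⟦left of Cara⟧ = {Cara, Jo, Kim, Lee, Mae, Yan, Zed} ∩ {Bob, Cara, Hal, Jo, Lee, Mae, Ona, Yan, Zed} = {Cara, Jo, Lee, Mae, Yan, Zed}
… ∩ ⟦brave⟧ = {Cara, Jo, Lee, Mae, Yan, Zed} ∩ {Bob, Hal, Jo, Kim, Mae, Ona, Sam, Zed} = {Jo, Mae, Zed}
… ∩ ⟦French⟧ = {Jo, Mae, Zed} ∩ {Jo, Ona, Sam, Yan} = {Jo}
So ⟦brave French engineer whom Yan helped left of Cara⟧ = {Jo}.

{Jo}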